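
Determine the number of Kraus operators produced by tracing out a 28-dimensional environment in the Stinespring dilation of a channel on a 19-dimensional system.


Tracing out the environment in an orthonormal basis {|i>_E} gives Kraus operators K_i = <i|_E U |0>_E.
Number of Kraus operators = dim(H_env) = d_env
= 28

28


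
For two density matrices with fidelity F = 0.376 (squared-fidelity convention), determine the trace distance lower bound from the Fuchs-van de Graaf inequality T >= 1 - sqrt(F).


Fuchs-van de Graaf (squared-fidelity convention): 1 - sqrt(F) <= T <= sqrt(1 - F).
Lower bound: T >= 1 - sqrt(F)
sqrt(F) = sqrt(0.376) = 0.6132
T >= 1 - 0.6132
T >= 0.3868

0.3868


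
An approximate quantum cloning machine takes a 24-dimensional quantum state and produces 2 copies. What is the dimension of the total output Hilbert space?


Output space = H^(tensor 2) where dim(H) = 24
dim = 24^2
= 576

576


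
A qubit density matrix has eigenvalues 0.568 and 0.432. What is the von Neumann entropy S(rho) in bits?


S = -p*log2(p) - (1-p)*log2(1-p)
p = 0.5680, 1-p = 0.4320
= -0.5680 * log2(0.5680) - 0.4320 * log2(0.4320)
= -(-0.4635) - (-0.5231)
= 0.9866

0.9866


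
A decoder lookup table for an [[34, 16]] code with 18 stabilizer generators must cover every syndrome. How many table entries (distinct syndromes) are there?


Each stabilizer generator gives a binary (+1 or -1) measurement outcome.
With 18 independent generators:
Total syndromes = 2^18
= 262144

262144


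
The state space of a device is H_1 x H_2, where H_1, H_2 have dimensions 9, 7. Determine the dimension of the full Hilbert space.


dim(H_1 x H_2) = 9 * 7
= 63

63


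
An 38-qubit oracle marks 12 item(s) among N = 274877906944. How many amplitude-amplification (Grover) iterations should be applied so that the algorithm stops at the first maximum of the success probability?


After j Grover iterations the success probability is P(j) = sin^2((2j+1)*theta), where sin(theta) = sqrt(k/N).
N = 2^38 = 274877906944, k = 12
sin(theta) = sqrt(k/N) = 6.60724948e-06
theta = arcsin(sqrt(k/N)) = 6.60724948e-06 rad
P(j) reaches its first maximum when (2j+1)*theta is as close as possible to pi/2, i.e. j = round(pi/(4*theta) - 1/2).
pi/(4*theta) - 1/2 = 118868.6551
(For comparison, the common estimate pi/4 * sqrt(N/k) = 118869.1551; the exact maximiser is used here.)
Optimal iterations = 118869

118869


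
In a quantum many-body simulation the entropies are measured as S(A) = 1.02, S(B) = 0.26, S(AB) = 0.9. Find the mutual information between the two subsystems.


I(A:B) = S(A) + S(B) - S(AB)
= 1.02 + 0.26 - 0.9
= 0.3800

0.3800


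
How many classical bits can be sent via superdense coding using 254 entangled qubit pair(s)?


Superdense coding allows 2 classical bits per shared entangled pair.
254 pair(s) -> 2 * 254 = 508 classical bits

508


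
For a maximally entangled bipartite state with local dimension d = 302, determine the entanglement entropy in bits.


For a maximally entangled state in d x d:
S = log2(d) = log2(302)
= 8.2384

8.2384


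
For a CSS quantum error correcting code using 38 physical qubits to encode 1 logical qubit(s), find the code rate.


Code rate R = k/n
= 1/38
= 0.0263

0.0263


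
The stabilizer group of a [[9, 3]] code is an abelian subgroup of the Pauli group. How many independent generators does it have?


For an [[n,k]] stabilizer code:
Number of stabilizer generators = n - k
= 9 - 3
= 6

6


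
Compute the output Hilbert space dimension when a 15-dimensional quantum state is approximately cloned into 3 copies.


Output space = H^(tensor 3) where dim(H) = 15
dim = 15^3
= 225 (after 2 factors)
= 3375 (after 3 factors)
= 3375

3375


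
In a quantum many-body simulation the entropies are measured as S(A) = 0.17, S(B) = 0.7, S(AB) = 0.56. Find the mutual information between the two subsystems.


I(A:B) = S(A) + S(B) - S(AB)
= 0.17 + 0.7 - 0.56
= 0.3100

0.3100


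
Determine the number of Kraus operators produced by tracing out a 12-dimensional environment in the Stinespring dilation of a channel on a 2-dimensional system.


Tracing out the environment in an orthonormal basis {|i>_E} gives Kraus operators K_i = <i|_E U |0>_E.
Number of Kraus operators = dim(H_env) = d_env
= 12

12


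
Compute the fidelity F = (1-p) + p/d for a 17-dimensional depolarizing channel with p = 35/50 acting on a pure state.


F = (1-p) + p/d
= (1 - 0.7000) + 0.7000/17
= 0.3000 + 0.0412
= 0.3412

0.3412


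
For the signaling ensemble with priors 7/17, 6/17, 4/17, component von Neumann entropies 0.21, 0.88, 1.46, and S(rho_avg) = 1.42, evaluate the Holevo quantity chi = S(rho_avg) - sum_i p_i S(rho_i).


chi = S(rho) - sum_i p_i * S(rho_i)
Weighted entropy = 7/17 * 0.21 + 6/17 * 0.88 + 4/17 * 1.46
= 0.7406
chi = 1.42 - 0.7406
= 0.6794

0.6794


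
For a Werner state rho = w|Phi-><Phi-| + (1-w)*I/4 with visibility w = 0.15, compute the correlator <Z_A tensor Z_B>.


|Phi-> = (|00> - |11>)/sqrt(2)
For the pure Bell state, <Z_A Z_B> = +1 (Bell-state Pauli correlator).
The maximally-mixed part I/4 has tr(I/4 * P tensor P) = 0 for any traceless Pauli P.
So <Z_A Z_B>_rho = w * (+1) + (1 - w) * 0
= 0.15 * (+1)
= 0.1500

0.1500


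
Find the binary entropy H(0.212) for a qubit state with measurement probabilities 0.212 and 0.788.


S = -p*log2(p) - (1-p)*log2(1-p)
p = 0.2120, 1-p = 0.7880
= -0.2120 * log2(0.2120) - 0.7880 * log2(0.7880)
= -(-0.4744) - (-0.2709)
= 0.7453

0.7453


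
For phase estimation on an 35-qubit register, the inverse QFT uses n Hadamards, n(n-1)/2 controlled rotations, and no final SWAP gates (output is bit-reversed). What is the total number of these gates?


Hadamard gates: 35
Controlled rotations: n*(n-1)/2 = 35*34/2 = 595
SWAP gates: 0 (omitted)
Total = 35 + 595
= 630

630


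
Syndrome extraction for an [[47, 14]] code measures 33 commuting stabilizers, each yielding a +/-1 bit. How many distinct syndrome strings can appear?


Each stabilizer generator gives a binary (+1 or -1) measurement outcome.
With 33 independent generators:
Total syndromes = 2^33
= 8589934592

8589934592


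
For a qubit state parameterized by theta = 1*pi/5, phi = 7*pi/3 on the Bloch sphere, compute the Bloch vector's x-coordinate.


theta = 0.6283, phi = 7.3304
r_x = sin(theta)*cos(phi) = 0.5878 * 0.5000
r_x = 0.2939

0.2939


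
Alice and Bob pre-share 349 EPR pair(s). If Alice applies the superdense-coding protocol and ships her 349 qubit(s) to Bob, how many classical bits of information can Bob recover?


Superdense coding allows 2 classical bits per shared entangled pair.
349 pair(s) -> 2 * 349 = 698 classical bits

698


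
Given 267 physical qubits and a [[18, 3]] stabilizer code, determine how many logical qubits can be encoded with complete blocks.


Each code block uses 18 physical qubits for 3 logical qubit(s).
Number of complete blocks = floor(267 / 18) = 14
Logical qubits = 14 * 3
= 42

42


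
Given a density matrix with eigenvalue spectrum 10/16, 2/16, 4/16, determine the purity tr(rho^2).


tr(rho^2) = sum of eigenvalues squared
= (10/16)^2 + (2/16)^2 + (4/16)^2
= (100 + 4 + 16) / 256
= 120/256
= 0.4688

0.4688


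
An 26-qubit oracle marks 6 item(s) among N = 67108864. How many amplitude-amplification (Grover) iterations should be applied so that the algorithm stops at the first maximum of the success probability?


After j Grover iterations the success probability is P(j) = sin^2((2j+1)*theta), where sin(theta) = sqrt(k/N).
N = 2^26 = 67108864, k = 6
sin(theta) = sqrt(k/N) = 0.0002990099784
theta = arcsin(sqrt(k/N)) = 0.0002990099828 rad
P(j) reaches its first maximum when (2j+1)*theta is as close as possible to pi/2, i.e. j = round(pi/(4*theta) - 1/2).
pi/(4*theta) - 1/2 = 2626.1620
(For comparison, the common estimate pi/4 * sqrt(N/k) = 2626.6621; the exact maximiser is used here.)
Optimal iterations = 2626

2626


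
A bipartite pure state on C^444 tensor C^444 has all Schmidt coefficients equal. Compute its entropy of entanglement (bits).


For a maximally entangled state in d x d:
S = log2(d) = log2(444)
= 8.7944

8.7944


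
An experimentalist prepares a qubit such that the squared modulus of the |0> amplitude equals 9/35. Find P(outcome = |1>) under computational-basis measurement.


|alpha|^2 = 9/35 = 0.2571
|beta|^2 = 1 - 9/35 = 26/35 = 0.7429
P(|1>) = |beta|^2 = 0.7429

0.7429


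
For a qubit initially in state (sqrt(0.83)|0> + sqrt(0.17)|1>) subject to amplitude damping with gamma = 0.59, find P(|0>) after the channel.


For amplitude damping with parameter gamma on state sqrt(a)|0> + sqrt(b)|1>:
alpha^2 = 0.83, beta^2 = 0.17
P(|0>) = alpha^2 + gamma * beta^2
= 0.83 + 0.59 * 0.17
= 0.83 + 0.1003
= 0.9303

0.9303


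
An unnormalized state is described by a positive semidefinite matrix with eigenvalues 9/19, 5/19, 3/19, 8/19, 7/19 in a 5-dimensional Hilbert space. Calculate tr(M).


tr(M) = sum of eigenvalues
= 9/19 + 5/19 + 3/19 + 8/19 + 7/19
= 32/19
= 1.6842

1.6842


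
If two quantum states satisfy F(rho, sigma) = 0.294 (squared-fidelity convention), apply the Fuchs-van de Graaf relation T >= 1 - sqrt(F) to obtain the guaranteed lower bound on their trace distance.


Fuchs-van de Graaf (squared-fidelity convention): 1 - sqrt(F) <= T <= sqrt(1 - F).
Lower bound: T >= 1 - sqrt(F)
sqrt(F) = sqrt(0.294) = 0.5422
T >= 1 - 0.5422
T >= 0.4578

0.4578


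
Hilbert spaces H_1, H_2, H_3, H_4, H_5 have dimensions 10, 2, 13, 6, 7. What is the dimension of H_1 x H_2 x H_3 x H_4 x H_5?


dim(H_1 x H_2 x H_3 x H_4 x H_5) = 10 * 2 * 13 * 6 * 7
= 20 * 13 * 6 * 7
= 260 * 6 * 7
= 1560 * 7
= 10920

10920


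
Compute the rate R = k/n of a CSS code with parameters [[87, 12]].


Code rate R = k/n
= 12/87
= 0.1379

0.1379


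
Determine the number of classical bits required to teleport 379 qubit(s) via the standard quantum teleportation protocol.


Quantum teleportation requires 2 classical bits per qubit teleported.
379 qubit(s) -> 2 * 379 = 758 classical bits

758


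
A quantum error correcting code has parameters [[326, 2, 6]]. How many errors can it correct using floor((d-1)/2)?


Code parameters: [[326, 2, 6]], distance d = 6.
Number of correctable errors = floor((d-1)/2)
= floor((6 - 1)/2)
= floor(5/2)
= 2

2


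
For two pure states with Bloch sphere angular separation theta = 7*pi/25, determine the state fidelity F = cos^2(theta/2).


For states separated by angle theta on Bloch sphere:
F = cos^2(theta/2)
theta = 7*pi/25 = 0.8796
theta/2 = 0.4398
cos(theta/2) = 0.9048
F = 0.8187

0.8187


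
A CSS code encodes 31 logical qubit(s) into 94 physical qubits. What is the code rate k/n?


Code rate R = k/n
= 31/94
= 0.3298

0.3298


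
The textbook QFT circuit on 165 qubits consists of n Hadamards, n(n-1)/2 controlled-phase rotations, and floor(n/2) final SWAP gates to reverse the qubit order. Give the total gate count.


Hadamard gates: 165
Controlled rotations: n*(n-1)/2 = 165*164/2 = 13530
SWAP gates: floor(n/2) = floor(165/2) = 82
Total = 165 + 13530 + 82
= 13777

13777


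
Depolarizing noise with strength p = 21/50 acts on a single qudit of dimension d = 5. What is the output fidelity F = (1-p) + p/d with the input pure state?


F = (1-p) + p/d
= (1 - 0.4200) + 0.4200/5
= 0.5800 + 0.0840
= 0.6640

0.6640


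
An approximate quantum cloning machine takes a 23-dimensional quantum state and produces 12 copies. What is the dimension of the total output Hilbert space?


Output space = H^(tensor 12) where dim(H) = 23
dim = 23^12
= 529 (after 2 factors)
= 12167 (after 3 factors)
= 279841 (after 4 factors)
= 6436343 (after 5 factors)
= 148035889 (after 6 factors)
= 3404825447 (after 7 factors)
= 78310985281 (after 8 factors)
= 1801152661463 (after 9 factors)
= 41426511213649 (after 10 factors)
= 952809757913927 (after 11 factors)
= 21914624432020321 (after 12 factors)
= 21914624432020321

21914624432020321


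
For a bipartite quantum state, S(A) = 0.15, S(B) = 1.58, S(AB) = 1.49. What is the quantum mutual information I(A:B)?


I(A:B) = S(A) + S(B) - S(AB)
= 0.15 + 1.58 - 1.49
= 0.2400

0.2400


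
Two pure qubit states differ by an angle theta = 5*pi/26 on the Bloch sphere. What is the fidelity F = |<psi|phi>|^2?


For states separated by angle theta on Bloch sphere:
F = cos^2(theta/2)
theta = 5*pi/26 = 0.6042
theta/2 = 0.3021
cos(theta/2) = 0.9547
F = 0.9115

0.9115


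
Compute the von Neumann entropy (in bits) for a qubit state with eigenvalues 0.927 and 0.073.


S = -p*log2(p) - (1-p)*log2(1-p)
p = 0.9270, 1-p = 0.0730
= -0.9270 * log2(0.9270) - 0.0730 * log2(0.0730)
= -(-0.1014) - (-0.2756)
= 0.3770

0.3770


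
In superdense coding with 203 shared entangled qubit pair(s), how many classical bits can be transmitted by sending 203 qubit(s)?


Superdense coding allows 2 classical bits per shared entangled pair.
203 pair(s) -> 2 * 203 = 406 classical bits

406


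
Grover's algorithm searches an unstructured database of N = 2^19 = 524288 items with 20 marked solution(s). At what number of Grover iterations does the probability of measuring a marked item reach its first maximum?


After j Grover iterations the success probability is P(j) = sin^2((2j+1)*theta), where sin(theta) = sqrt(k/N).
N = 2^19 = 524288, k = 20
sin(theta) = sqrt(k/N) = 0.006176323555
theta = arcsin(sqrt(k/N)) = 0.006176362824 rad
P(j) reaches its first maximum when (2j+1)*theta is as close as possible to pi/2, i.e. j = round(pi/(4*theta) - 1/2).
pi/(4*theta) - 1/2 = 126.6619
(For comparison, the common estimate pi/4 * sqrt(N/k) = 127.1627; the exact maximiser is used here.)
Optimal iterations = 127

127


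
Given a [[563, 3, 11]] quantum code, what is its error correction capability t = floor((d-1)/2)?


Code parameters: [[563, 3, 11]], distance d = 11.
Number of correctable errors = floor((d-1)/2)
= floor((11 - 1)/2)
= floor(10/2)
= 5

5


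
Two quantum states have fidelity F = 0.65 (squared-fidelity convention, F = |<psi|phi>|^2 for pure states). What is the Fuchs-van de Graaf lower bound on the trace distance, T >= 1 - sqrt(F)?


Fuchs-van de Graaf (squared-fidelity convention): 1 - sqrt(F) <= T <= sqrt(1 - F).
Lower bound: T >= 1 - sqrt(F)
sqrt(F) = sqrt(0.65) = 0.8062
T >= 1 - 0.8062
T >= 0.1938

0.1938


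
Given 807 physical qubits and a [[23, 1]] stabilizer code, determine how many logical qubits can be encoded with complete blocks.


Each code block uses 23 physical qubits for 1 logical qubit(s).
Number of complete blocks = floor(807 / 23) = 35
Logical qubits = 35 * 1
= 35

35


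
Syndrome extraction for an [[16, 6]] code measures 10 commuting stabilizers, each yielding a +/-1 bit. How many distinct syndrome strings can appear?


Each stabilizer generator gives a binary (+1 or -1) measurement outcome.
With 10 independent generators:
Total syndromes = 2^10
= 1024

1024


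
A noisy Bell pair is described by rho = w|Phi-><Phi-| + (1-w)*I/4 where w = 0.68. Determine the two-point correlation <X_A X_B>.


|Phi-> = (|00> - |11>)/sqrt(2)
For the pure Bell state, <X_A X_B> = -1 (Bell-state Pauli correlator).
The maximally-mixed part I/4 has tr(I/4 * P tensor P) = 0 for any traceless Pauli P.
So <X_A X_B>_rho = w * (-1) + (1 - w) * 0
= 0.68 * (-1)
= -0.6800

-0.6800


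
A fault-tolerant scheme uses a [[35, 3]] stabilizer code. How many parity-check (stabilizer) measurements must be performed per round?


For an [[n,k]] stabilizer code:
Number of stabilizer generators = n - k
= 35 - 3
= 32

32


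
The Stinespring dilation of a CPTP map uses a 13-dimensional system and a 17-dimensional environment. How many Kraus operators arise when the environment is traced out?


Tracing out the environment in an orthonormal basis {|i>_E} gives Kraus operators K_i = <i|_E U |0>_E.
Number of Kraus operators = dim(H_env) = d_env
= 17

17


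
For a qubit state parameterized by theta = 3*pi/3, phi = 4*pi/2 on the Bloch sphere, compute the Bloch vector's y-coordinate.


theta = 3.1416, phi = 6.2832
r_y = sin(theta)*sin(phi) = 0.0000 * 0.0000
r_y = 0.0000

0.0000


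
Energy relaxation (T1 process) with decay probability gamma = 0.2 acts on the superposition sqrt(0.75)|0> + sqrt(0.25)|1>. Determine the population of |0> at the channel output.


For amplitude damping with parameter gamma on state sqrt(a)|0> + sqrt(b)|1>:
alpha^2 = 0.75, beta^2 = 0.25
P(|0>) = alpha^2 + gamma * beta^2
= 0.75 + 0.2 * 0.25
= 0.75 + 0.0500
= 0.8000

0.8000


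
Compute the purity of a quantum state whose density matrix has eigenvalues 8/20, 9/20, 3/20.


tr(rho^2) = sum of eigenvalues squared
= (8/20)^2 + (9/20)^2 + (3/20)^2
= (64 + 81 + 9) / 400
= 154/400
= 0.3850

0.3850


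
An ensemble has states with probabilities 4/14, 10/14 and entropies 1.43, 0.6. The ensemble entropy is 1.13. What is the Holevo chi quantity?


chi = S(rho) - sum_i p_i * S(rho_i)
Weighted entropy = 4/14 * 1.43 + 10/14 * 0.6
= 0.8371
chi = 1.13 - 0.8371
= 0.2929

0.2929


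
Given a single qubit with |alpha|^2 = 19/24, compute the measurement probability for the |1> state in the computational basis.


|alpha|^2 = 19/24 = 0.7917
|beta|^2 = 1 - 19/24 = 5/24 = 0.2083
P(|1>) = |beta|^2 = 0.2083

0.2083


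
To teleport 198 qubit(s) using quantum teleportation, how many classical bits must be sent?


Quantum teleportation requires 2 classical bits per qubit teleported.
198 qubit(s) -> 2 * 198 = 396 classical bits

396


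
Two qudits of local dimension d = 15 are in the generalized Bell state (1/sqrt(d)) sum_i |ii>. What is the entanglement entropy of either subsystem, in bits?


For a maximally entangled state in d x d:
S = log2(d) = log2(15)
= 3.9069

3.9069


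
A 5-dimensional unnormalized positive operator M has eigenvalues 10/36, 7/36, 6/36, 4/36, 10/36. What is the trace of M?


tr(M) = sum of eigenvalues
= 10/36 + 7/36 + 6/36 + 4/36 + 10/36
= 37/36
= 1.0278

1.0278


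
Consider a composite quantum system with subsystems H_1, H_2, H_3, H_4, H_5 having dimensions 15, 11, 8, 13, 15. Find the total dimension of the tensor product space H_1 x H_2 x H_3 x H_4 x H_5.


dim(H_1 x H_2 x H_3 x H_4 x H_5) = 15 * 11 * 8 * 13 * 15
= 165 * 8 * 13 * 15
= 1320 * 13 * 15
= 17160 * 15
= 257400

257400


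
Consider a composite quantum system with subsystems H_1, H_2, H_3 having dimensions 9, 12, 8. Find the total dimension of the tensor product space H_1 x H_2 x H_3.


dim(H_1 x H_2 x H_3) = 9 * 12 * 8
= 108 * 8
= 864

864


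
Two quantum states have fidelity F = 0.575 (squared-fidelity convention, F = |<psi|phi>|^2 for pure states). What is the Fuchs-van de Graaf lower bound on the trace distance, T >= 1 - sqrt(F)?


Fuchs-van de Graaf (squared-fidelity convention): 1 - sqrt(F) <= T <= sqrt(1 - F).
Lower bound: T >= 1 - sqrt(F)
sqrt(F) = sqrt(0.575) = 0.7583
T >= 1 - 0.7583
T >= 0.2417

0.2417


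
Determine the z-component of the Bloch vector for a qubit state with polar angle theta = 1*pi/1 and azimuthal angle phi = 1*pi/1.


theta = 3.1416, phi = 3.1416
r_z = cos(theta) = -1.0000

-1.0000


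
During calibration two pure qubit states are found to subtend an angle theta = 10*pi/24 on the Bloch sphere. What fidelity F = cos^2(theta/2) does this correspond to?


For states separated by angle theta on Bloch sphere:
F = cos^2(theta/2)
theta = 10*pi/24 = 1.3090
theta/2 = 0.6545
cos(theta/2) = 0.7934
F = 0.6294

0.6294


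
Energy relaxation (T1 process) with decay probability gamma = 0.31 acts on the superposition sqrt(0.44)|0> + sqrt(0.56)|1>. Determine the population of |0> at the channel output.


For amplitude damping with parameter gamma on state sqrt(a)|0> + sqrt(b)|1>:
alpha^2 = 0.44, beta^2 = 0.56
P(|0>) = alpha^2 + gamma * beta^2
= 0.44 + 0.31 * 0.56
= 0.44 + 0.1736
= 0.6136

0.6136


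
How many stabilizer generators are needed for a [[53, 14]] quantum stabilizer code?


For an [[n,k]] stabilizer code:
Number of stabilizer generators = n - k
= 53 - 14
= 39

39


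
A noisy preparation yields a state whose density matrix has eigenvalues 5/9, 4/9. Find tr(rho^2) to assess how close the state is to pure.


tr(rho^2) = sum of eigenvalues squared
= (5/9)^2 + (4/9)^2
= (25 + 16) / 81
= 41/81
= 0.5062

0.5062


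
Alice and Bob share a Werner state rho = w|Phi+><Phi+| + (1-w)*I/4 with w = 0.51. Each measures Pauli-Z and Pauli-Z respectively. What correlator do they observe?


|Phi+> = (|00> + |11>)/sqrt(2)
For the pure Bell state, <Z_A Z_B> = +1 (Bell-state Pauli correlator).
The maximally-mixed part I/4 has tr(I/4 * P tensor P) = 0 for any traceless Pauli P.
So <Z_A Z_B>_rho = w * (+1) + (1 - w) * 0
= 0.51 * (+1)
= 0.5100

0.5100


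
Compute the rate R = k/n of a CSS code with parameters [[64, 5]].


Code rate R = k/n
= 5/64
= 0.0781

0.0781


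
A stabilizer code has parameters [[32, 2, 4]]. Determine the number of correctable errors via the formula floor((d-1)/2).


Code parameters: [[32, 2, 4]], distance d = 4.
Number of correctable errors = floor((d-1)/2)
= floor((4 - 1)/2)
= floor(3/2)
= 1

1


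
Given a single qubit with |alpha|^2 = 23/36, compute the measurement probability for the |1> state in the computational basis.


|alpha|^2 = 23/36 = 0.6389
|beta|^2 = 1 - 23/36 = 13/36 = 0.3611
P(|1>) = |beta|^2 = 0.3611

0.3611


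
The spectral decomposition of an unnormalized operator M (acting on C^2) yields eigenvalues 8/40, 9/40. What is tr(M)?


tr(M) = sum of eigenvalues
= 8/40 + 9/40
= 17/40
= 0.4250

0.4250


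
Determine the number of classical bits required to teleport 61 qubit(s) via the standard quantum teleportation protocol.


Quantum teleportation requires 2 classical bits per qubit teleported.
61 qubit(s) -> 2 * 61 = 122 classical bits

122


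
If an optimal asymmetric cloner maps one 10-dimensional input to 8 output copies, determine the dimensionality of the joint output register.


Output space = H^(tensor 8) where dim(H) = 10
dim = 10^8
= 100 (after 2 factors)
= 1000 (after 3 factors)
= 10000 (after 4 factors)
= 100000 (after 5 factors)
= 1000000 (after 6 factors)
= 10000000 (after 7 factors)
= 100000000 (after 8 factors)
= 100000000

100000000


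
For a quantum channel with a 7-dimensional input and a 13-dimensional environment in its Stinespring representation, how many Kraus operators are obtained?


Tracing out the environment in an orthonormal basis {|i>_E} gives Kraus operators K_i = <i|_E U |0>_E.
Number of Kraus operators = dim(H_env) = d_env
= 13

13


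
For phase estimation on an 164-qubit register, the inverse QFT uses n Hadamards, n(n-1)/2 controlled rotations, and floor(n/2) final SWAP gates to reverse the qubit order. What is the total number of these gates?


Hadamard gates: 164
Controlled rotations: n*(n-1)/2 = 164*163/2 = 13366
SWAP gates: floor(n/2) = floor(164/2) = 82
Total = 164 + 13366 + 82
= 13612

13612


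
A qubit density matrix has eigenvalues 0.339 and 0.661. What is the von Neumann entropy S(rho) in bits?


S = -p*log2(p) - (1-p)*log2(1-p)
p = 0.3390, 1-p = 0.6610
= -0.3390 * log2(0.3390) - 0.6610 * log2(0.6610)
= -(-0.5291) - (-0.3948)
= 0.9239

0.9239


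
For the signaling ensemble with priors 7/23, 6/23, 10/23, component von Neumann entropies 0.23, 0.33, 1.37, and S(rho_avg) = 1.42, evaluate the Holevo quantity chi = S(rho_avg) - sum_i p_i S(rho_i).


chi = S(rho) - sum_i p_i * S(rho_i)
Weighted entropy = 7/23 * 0.23 + 6/23 * 0.33 + 10/23 * 1.37
= 0.7517
chi = 1.42 - 0.7517
= 0.6683

0.6683


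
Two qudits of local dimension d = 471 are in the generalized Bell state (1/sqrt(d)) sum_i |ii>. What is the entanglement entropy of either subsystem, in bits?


For a maximally entangled state in d x d:
S = log2(d) = log2(471)
= 8.8796

8.8796


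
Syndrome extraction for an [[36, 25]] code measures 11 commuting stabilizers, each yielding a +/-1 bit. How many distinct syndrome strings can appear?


Each stabilizer generator gives a binary (+1 or -1) measurement outcome.
With 11 independent generators:
Total syndromes = 2^11
= 2048

2048


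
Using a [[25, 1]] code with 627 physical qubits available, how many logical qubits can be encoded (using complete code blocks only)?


Each code block uses 25 physical qubits for 1 logical qubit(s).
Number of complete blocks = floor(627 / 25) = 25
Logical qubits = 25 * 1
= 25

25


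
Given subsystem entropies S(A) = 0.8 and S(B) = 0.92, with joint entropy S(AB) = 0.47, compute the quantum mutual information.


I(A:B) = S(A) + S(B) - S(AB)
= 0.8 + 0.92 - 0.47
= 1.2500

1.2500


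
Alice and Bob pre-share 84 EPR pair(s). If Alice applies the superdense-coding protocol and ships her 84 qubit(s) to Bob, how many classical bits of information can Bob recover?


Superdense coding allows 2 classical bits per shared entangled pair.
84 pair(s) -> 2 * 84 = 168 classical bits

168


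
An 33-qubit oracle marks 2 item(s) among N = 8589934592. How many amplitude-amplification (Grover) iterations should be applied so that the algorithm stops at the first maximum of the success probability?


After j Grover iterations the success probability is P(j) = sin^2((2j+1)*theta), where sin(theta) = sqrt(k/N).
N = 2^33 = 8589934592, k = 2
sin(theta) = sqrt(k/N) = 1.525878906e-05
theta = arcsin(sqrt(k/N)) = 1.525878906e-05 rad
P(j) reaches its first maximum when (2j+1)*theta is as close as possible to pi/2, i.e. j = round(pi/(4*theta) - 1/2).
pi/(4*theta) - 1/2 = 51471.3540
(For comparison, the common estimate pi/4 * sqrt(N/k) = 51471.8540; the exact maximiser is used here.)
Optimal iterations = 51471

51471


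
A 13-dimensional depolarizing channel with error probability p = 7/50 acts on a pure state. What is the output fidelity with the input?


F = (1-p) + p/d
= (1 - 0.1400) + 0.1400/13
= 0.8600 + 0.0108
= 0.8708

0.8708


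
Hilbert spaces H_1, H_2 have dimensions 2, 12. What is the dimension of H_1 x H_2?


dim(H_1 x H_2) = 2 * 12
= 24

24


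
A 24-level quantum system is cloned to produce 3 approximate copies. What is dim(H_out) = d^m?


Output space = H^(tensor 3) where dim(H) = 24
dim = 24^3
= 576 (after 2 factors)
= 13824 (after 3 factors)
= 13824

13824


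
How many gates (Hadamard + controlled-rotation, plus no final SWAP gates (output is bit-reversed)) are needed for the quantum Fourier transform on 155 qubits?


Hadamard gates: 155
Controlled rotations: n*(n-1)/2 = 155*154/2 = 11935
SWAP gates: 0 (omitted)
Total = 155 + 11935
= 12090

12090


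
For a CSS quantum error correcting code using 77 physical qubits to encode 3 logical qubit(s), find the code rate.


Code rate R = k/n
= 3/77
= 0.0390

0.0390


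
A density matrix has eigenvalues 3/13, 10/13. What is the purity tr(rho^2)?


tr(rho^2) = sum of eigenvalues squared
= (3/13)^2 + (10/13)^2
= (9 + 100) / 169
= 109/169
= 0.6450

0.6450


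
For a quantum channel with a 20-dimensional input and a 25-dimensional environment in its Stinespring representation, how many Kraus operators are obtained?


Tracing out the environment in an orthonormal basis {|i>_E} gives Kraus operators K_i = <i|_E U |0>_E.
Number of Kraus operators = dim(H_env) = d_env
= 25

25


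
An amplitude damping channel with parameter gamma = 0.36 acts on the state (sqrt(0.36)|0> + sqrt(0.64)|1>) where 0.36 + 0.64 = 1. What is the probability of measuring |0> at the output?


For amplitude damping with parameter gamma on state sqrt(a)|0> + sqrt(b)|1>:
alpha^2 = 0.36, beta^2 = 0.64
P(|0>) = alpha^2 + gamma * beta^2
= 0.36 + 0.36 * 0.64
= 0.36 + 0.2304
= 0.5904

0.5904


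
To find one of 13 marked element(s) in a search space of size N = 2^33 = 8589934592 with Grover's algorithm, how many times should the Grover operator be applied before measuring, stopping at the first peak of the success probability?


After j Grover iterations the success probability is P(j) = sin^2((2j+1)*theta), where sin(theta) = sqrt(k/N).
N = 2^33 = 8589934592, k = 13
sin(theta) = sqrt(k/N) = 3.890243159e-05
theta = arcsin(sqrt(k/N)) = 3.89024316e-05 rad
P(j) reaches its first maximum when (2j+1)*theta is as close as possible to pi/2, i.e. j = round(pi/(4*theta) - 1/2).
pi/(4*theta) - 1/2 = 20188.4222
(For comparison, the common estimate pi/4 * sqrt(N/k) = 20188.9222; the exact maximiser is used here.)
Optimal iterations = 20188

20188


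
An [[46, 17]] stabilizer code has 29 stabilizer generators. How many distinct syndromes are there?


Each stabilizer generator gives a binary (+1 or -1) measurement outcome.
With 29 independent generators:
Total syndromes = 2^29
= 536870912

536870912


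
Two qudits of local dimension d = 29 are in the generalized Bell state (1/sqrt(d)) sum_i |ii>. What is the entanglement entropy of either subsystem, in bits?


For a maximally entangled state in d x d:
S = log2(d) = log2(29)
= 4.8580

4.8580


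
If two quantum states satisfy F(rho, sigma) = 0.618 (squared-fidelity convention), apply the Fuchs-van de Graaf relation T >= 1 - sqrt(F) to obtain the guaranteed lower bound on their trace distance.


Fuchs-van de Graaf (squared-fidelity convention): 1 - sqrt(F) <= T <= sqrt(1 - F).
Lower bound: T >= 1 - sqrt(F)
sqrt(F) = sqrt(0.618) = 0.7861
T >= 1 - 0.7861
T >= 0.2139

0.2139


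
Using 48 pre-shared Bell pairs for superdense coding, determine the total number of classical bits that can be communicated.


Superdense coding allows 2 classical bits per shared entangled pair.
48 pair(s) -> 2 * 48 = 96 classical bits

96


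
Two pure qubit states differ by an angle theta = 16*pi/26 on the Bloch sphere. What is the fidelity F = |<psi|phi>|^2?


For states separated by angle theta on Bloch sphere:
F = cos^2(theta/2)
theta = 16*pi/26 = 1.9333
theta/2 = 0.9666
cos(theta/2) = 0.5681
F = 0.3227

0.3227


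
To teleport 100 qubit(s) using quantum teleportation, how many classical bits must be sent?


Quantum teleportation requires 2 classical bits per qubit teleported.
100 qubit(s) -> 2 * 100 = 200 classical bits

200


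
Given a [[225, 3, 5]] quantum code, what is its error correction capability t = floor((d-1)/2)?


Code parameters: [[225, 3, 5]], distance d = 5.
Number of correctable errors = floor((d-1)/2)
= floor((5 - 1)/2)
= floor(4/2)
= 2

2


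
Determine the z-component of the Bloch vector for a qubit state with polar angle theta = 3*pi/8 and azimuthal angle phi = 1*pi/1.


theta = 1.1781, phi = 3.1416
r_z = cos(theta) = 0.3827

0.3827


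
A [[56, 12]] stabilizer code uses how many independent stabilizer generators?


For an [[n,k]] stabilizer code:
Number of stabilizer generators = n - k
= 56 - 12
= 44

44


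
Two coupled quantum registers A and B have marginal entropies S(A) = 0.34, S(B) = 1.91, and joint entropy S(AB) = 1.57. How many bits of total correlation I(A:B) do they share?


I(A:B) = S(A) + S(B) - S(AB)
= 0.34 + 1.91 - 1.57
= 0.6800

0.6800


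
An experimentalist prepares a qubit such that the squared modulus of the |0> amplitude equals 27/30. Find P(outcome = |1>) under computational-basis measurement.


|alpha|^2 = 27/30 = 0.9000
|beta|^2 = 1 - 27/30 = 3/30 = 0.1000
P(|1>) = |beta|^2 = 0.1000

0.1000


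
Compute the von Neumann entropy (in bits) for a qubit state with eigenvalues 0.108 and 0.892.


S = -p*log2(p) - (1-p)*log2(1-p)
p = 0.1080, 1-p = 0.8920
= -0.1080 * log2(0.1080) - 0.8920 * log2(0.8920)
= -(-0.3468) - (-0.1471)
= 0.4939

0.4939


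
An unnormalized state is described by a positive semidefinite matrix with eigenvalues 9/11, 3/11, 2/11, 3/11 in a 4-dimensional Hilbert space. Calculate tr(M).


tr(M) = sum of eigenvalues
= 9/11 + 3/11 + 2/11 + 3/11
= 17/11
= 1.5455

1.5455


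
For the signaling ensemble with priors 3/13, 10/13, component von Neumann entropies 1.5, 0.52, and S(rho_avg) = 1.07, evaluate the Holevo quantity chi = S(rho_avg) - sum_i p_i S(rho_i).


chi = S(rho) - sum_i p_i * S(rho_i)
Weighted entropy = 3/13 * 1.5 + 10/13 * 0.52
= 0.7462
chi = 1.07 - 0.7462
= 0.3238

0.3238


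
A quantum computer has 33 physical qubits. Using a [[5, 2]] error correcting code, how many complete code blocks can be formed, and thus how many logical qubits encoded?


Each code block uses 5 physical qubits for 2 logical qubit(s).
Number of complete blocks = floor(33 / 5) = 6
Logical qubits = 6 * 2
= 12

12


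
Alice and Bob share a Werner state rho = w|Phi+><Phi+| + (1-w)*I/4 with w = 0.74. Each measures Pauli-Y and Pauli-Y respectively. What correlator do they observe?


|Phi+> = (|00> + |11>)/sqrt(2)
For the pure Bell state, <Y_A Y_B> = -1 (Bell-state Pauli correlator).
The maximally-mixed part I/4 has tr(I/4 * P tensor P) = 0 for any traceless Pauli P.
So <Y_A Y_B>_rho = w * (-1) + (1 - w) * 0
= 0.74 * (-1)
= -0.7400

-0.7400


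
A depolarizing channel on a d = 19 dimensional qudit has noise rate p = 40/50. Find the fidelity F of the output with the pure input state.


F = (1-p) + p/d
= (1 - 0.8000) + 0.8000/19
= 0.2000 + 0.0421
= 0.2421

0.2421


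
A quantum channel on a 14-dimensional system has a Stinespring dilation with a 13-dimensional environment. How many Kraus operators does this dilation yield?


Tracing out the environment in an orthonormal basis {|i>_E} gives Kraus operators K_i = <i|_E U |0>_E.
Number of Kraus operators = dim(H_env) = d_env
= 13

13


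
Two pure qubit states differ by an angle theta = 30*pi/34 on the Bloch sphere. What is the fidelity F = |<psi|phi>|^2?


For states separated by angle theta on Bloch sphere:
F = cos^2(theta/2)
theta = 30*pi/34 = 2.7720
theta/2 = 1.3860
cos(theta/2) = 0.1837
F = 0.0338

0.0338


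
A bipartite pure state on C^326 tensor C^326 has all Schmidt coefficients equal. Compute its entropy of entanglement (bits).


For a maximally entangled state in d x d:
S = log2(d) = log2(326)
= 8.3487

8.3487


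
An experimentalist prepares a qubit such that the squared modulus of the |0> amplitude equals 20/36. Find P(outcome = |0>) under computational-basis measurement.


|alpha|^2 = 20/36 = 0.5556
|beta|^2 = 1 - 20/36 = 16/36 = 0.4444
P(|0>) = |alpha|^2 = 0.5556

0.5556


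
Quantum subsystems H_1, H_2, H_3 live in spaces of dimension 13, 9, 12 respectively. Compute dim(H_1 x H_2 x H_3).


dim(H_1 x H_2 x H_3) = 13 * 9 * 12
= 117 * 12
= 1404

1404


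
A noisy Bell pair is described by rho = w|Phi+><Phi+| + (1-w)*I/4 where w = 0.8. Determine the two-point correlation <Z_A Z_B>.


|Phi+> = (|00> + |11>)/sqrt(2)
For the pure Bell state, <Z_A Z_B> = +1 (Bell-state Pauli correlator).
The maximally-mixed part I/4 has tr(I/4 * P tensor P) = 0 for any traceless Pauli P.
So <Z_A Z_B>_rho = w * (+1) + (1 - w) * 0
= 0.8 * (+1)
= 0.8000

0.8000


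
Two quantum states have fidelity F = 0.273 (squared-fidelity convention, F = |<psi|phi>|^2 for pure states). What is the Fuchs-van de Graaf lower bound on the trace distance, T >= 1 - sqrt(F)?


Fuchs-van de Graaf (squared-fidelity convention): 1 - sqrt(F) <= T <= sqrt(1 - F).
Lower bound: T >= 1 - sqrt(F)
sqrt(F) = sqrt(0.273) = 0.5225
T >= 1 - 0.5225
T >= 0.4775

0.4775


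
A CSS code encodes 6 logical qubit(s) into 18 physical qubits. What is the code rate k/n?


Code rate R = k/n
= 6/18
= 0.3333

0.3333


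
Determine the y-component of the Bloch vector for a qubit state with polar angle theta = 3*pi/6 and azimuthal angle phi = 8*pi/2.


theta = 1.5708, phi = 12.5664
r_y = sin(theta)*sin(phi) = 1.0000 * 0.0000
r_y = 0.0000

0.0000


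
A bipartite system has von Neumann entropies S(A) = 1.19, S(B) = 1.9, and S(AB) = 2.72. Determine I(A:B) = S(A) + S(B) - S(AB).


I(A:B) = S(A) + S(B) - S(AB)
= 1.19 + 1.9 - 2.72
= 0.3700

0.3700


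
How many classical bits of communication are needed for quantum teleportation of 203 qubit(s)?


Quantum teleportation requires 2 classical bits per qubit teleported.
203 qubit(s) -> 2 * 203 = 406 classical bits

406


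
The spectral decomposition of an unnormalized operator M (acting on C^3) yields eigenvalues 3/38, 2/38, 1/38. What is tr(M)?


tr(M) = sum of eigenvalues
= 3/38 + 2/38 + 1/38
= 6/38
= 0.1579

0.1579


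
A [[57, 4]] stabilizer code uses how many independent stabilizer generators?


For an [[n,k]] stabilizer code:
Number of stabilizer generators = n - k
= 57 - 4
= 53

53


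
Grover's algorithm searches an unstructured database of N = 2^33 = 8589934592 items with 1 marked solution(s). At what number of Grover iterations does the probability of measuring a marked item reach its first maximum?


After j Grover iterations the success probability is P(j) = sin^2((2j+1)*theta), where sin(theta) = sqrt(k/N).
N = 2^33 = 8589934592, k = 1
sin(theta) = sqrt(k/N) = 1.078959322e-05
theta = arcsin(sqrt(k/N)) = 1.078959322e-05 rad
P(j) reaches its first maximum when (2j+1)*theta is as close as possible to pi/2, i.e. j = round(pi/(4*theta) - 1/2).
pi/(4*theta) - 1/2 = 72791.6941
(For comparison, the common estimate pi/4 * sqrt(N/k) = 72792.1941; the exact maximiser is used here.)
Optimal iterations = 72792

72792


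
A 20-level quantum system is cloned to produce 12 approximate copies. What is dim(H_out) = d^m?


Output space = H^(tensor 12) where dim(H) = 20
dim = 20^12
= 400 (after 2 factors)
= 8000 (after 3 factors)
= 160000 (after 4 factors)
= 3200000 (after 5 factors)
= 64000000 (after 6 factors)
= 1280000000 (after 7 factors)
= 25600000000 (after 8 factors)
= 512000000000 (after 9 factors)
= 10240000000000 (after 10 factors)
= 204800000000000 (after 11 factors)
= 4096000000000000 (after 12 factors)
= 4096000000000000

4096000000000000


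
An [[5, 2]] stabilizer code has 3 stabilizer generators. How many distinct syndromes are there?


Each stabilizer generator gives a binary (+1 or -1) measurement outcome.
With 3 independent generators:
Total syndromes = 2^3
= 8

8


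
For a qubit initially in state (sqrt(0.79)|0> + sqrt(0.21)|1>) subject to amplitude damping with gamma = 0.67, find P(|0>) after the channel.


For amplitude damping with parameter gamma on state sqrt(a)|0> + sqrt(b)|1>:
alpha^2 = 0.79, beta^2 = 0.21
P(|0>) = alpha^2 + gamma * beta^2
= 0.79 + 0.67 * 0.21
= 0.79 + 0.1407
= 0.9307

0.9307


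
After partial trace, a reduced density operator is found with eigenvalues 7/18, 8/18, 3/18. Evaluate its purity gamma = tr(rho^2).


tr(rho^2) = sum of eigenvalues squared
= (7/18)^2 + (8/18)^2 + (3/18)^2
= (49 + 64 + 9) / 324
= 122/324
= 0.3765

0.3765


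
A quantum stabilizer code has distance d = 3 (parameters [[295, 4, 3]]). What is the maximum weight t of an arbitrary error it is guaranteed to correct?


Code parameters: [[295, 4, 3]], distance d = 3.
Number of correctable errors = floor((d-1)/2)
= floor((3 - 1)/2)
= floor(2/2)
= 1

1


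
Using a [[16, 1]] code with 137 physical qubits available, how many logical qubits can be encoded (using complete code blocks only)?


Each code block uses 16 physical qubits for 1 logical qubit(s).
Number of complete blocks = floor(137 / 16) = 8
Logical qubits = 8 * 1
= 8

8


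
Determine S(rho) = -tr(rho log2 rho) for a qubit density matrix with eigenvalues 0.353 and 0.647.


S = -p*log2(p) - (1-p)*log2(1-p)
p = 0.3530, 1-p = 0.6470
= -0.3530 * log2(0.3530) - 0.6470 * log2(0.6470)
= -(-0.5303) - (-0.4064)
= 0.9367

0.9367


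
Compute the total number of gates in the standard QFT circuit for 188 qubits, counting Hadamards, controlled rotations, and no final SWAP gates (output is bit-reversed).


Hadamard gates: 188
Controlled rotations: n*(n-1)/2 = 188*187/2 = 17578
SWAP gates: 0 (omitted)
Total = 188 + 17578
= 17766

17766


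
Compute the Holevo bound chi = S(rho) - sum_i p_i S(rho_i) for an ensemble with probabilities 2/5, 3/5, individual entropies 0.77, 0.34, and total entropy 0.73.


chi = S(rho) - sum_i p_i * S(rho_i)
Weighted entropy = 2/5 * 0.77 + 3/5 * 0.34
= 0.5120
chi = 0.73 - 0.5120
= 0.2180

0.2180
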